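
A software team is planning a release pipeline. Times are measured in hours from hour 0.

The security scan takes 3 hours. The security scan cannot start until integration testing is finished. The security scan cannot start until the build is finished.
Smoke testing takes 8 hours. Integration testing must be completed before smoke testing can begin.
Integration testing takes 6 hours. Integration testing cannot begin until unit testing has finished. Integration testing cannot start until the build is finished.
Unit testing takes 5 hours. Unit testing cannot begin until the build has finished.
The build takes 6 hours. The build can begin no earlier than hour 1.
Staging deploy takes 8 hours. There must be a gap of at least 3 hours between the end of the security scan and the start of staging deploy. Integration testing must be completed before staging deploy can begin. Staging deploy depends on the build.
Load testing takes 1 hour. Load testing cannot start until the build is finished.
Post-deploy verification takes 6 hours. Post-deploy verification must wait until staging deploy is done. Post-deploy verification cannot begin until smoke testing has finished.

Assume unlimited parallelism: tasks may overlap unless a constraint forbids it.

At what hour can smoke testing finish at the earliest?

26

The build waits on its own release at hour 1, so it starts at hour 1 and finishes at 1 + 6 = hour 7.
Unit testing waits on the build (finishes hour 7), so it starts at hour 7 and finishes at 7 + 5 = hour 12.
Integration testing has to wait for unit testing (finishes hour 12); the build (finishes hour 7). The latest of these is hour 12, so integration testing runs hour 12 to 12 + 6 = hour 18.
Smoke testing cannot begin until integration testing (finishes hour 18). It runs from hour 18 to 18 + 8 = hour 26.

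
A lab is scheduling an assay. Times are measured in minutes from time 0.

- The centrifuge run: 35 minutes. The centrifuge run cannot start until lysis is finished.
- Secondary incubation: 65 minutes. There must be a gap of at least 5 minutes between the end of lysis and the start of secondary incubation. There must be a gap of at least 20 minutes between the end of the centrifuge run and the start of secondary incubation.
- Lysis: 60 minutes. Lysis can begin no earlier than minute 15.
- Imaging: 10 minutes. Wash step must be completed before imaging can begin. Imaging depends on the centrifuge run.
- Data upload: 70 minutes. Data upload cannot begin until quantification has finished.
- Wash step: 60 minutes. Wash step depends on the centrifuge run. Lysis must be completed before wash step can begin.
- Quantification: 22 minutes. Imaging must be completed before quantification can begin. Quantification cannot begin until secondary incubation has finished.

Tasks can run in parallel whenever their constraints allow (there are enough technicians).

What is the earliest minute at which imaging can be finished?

Lysis waits on its own release at minute 15, so it starts at minute 15 and finishes at 15 + 60 = minute 75.
The centrifuge run cannot begin until lysis (finishes minute 75). It runs from minute 75 to 75 + 35 = minute 110.
Wash step cannot start until the centrifuge run (finishes minute 110); lysis (finishes minute 75). The controlling bound is minute 110, so wash step finishes at 110 + 60 = minute 170.
Imaging needs all of wash step (finishes minute 170); the centrifuge run (finishes minute 110). That puts its earliest start at minute 170; it finishes at 170 + 10 = minute 180.

180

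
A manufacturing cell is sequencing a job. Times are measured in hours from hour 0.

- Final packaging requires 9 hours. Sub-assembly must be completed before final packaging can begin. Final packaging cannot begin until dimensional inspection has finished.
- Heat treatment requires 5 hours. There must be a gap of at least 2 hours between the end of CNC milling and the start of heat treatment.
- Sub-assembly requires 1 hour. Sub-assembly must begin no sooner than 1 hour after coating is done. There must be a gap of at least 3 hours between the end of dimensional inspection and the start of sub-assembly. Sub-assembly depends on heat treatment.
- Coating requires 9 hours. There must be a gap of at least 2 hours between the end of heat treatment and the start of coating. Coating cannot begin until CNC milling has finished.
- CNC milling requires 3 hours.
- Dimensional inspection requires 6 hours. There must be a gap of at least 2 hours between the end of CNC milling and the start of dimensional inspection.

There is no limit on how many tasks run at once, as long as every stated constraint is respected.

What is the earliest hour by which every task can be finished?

CNC milling can start immediately at hour 0; it finishes at hour 3.
Dimensional inspection cannot begin until CNC milling (finishes hour 3, plus 2-hour gap → hour 5). It runs from hour 5 to 5 + 6 = hour 11.
After CNC milling (finishes hour 3, plus 2-hour gap → hour 5), heat treatment can start at hour 5 and finishes at hour 10.
Coating needs all of heat treatment (finishes hour 10, plus 2-hour gap → hour 12); CNC milling (finishes hour 3). That puts its earliest start at hour 12; it finishes at 12 + 9 = hour 21.
Sub-assembly has to wait for coating (finishes hour 21, plus 1-hour gap → hour 22); dimensional inspection (finishes hour 11, plus 3-hour gap → hour 14); heat treatment (finishes hour 10). The latest of these is hour 22, so sub-assembly runs hour 22 to 22 + 1 = hour 23.
Final packaging needs all of sub-assembly (finishes hour 23); dimensional inspection (finishes hour 11). That puts its earliest start at hour 23; it finishes at 23 + 9 = hour 32.
All tasks are finished once the last one completes. Finish times: CNC milling at 3, Heat treatment at 10, Dimensional inspection at 11, Coating at 21, Sub-assembly at 23, Final packaging at 32. The latest is hour 32.

32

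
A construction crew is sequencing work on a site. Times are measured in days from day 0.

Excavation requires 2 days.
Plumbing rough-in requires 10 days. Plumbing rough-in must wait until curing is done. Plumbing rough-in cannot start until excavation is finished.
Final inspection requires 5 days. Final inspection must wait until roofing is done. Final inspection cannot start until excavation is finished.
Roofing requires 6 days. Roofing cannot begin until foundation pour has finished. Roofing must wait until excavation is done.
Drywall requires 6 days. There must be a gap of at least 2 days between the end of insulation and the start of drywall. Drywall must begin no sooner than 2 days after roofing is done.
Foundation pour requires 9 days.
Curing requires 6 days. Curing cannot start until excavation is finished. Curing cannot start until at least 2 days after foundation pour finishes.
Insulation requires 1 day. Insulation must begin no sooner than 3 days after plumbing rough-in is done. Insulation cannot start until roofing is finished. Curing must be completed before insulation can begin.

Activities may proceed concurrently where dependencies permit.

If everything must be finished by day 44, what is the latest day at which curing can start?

Drywall must finish by day 44; it takes 6 days, so it must start by 44 − 6 = day 38.
Insulation must finish before drywall (must start by day 38, minus 2-day gap → day 36). With a 1-day duration, insulation must start by 36 − 1 = day 35.
Plumbing rough-in must finish before insulation (must start by day 35, minus 3-day gap → day 32). With a 10-day duration, plumbing rough-in must start by 32 − 10 = day 22.
Curing must finish in time for plumbing rough-in (must start by day 22); insulation (must start by day 35). The tightest is day 22, so curing must start by 22 − 6 = day 16.

16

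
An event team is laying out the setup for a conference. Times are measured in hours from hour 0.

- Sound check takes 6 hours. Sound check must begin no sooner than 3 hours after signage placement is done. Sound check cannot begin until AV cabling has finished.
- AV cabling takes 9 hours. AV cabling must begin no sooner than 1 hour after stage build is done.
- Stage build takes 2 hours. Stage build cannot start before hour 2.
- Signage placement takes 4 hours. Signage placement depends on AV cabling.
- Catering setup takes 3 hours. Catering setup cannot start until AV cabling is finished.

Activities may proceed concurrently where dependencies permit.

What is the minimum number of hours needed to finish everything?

Stage build cannot begin until its own release at hour 2. It runs from hour 2 to 2 + 2 = hour 4.
After stage build (finishes hour 4, plus 1-hour gap → hour 5), AV cabling can start at hour 5 and finishes at hour 14.
Catering setup waits on AV cabling (finishes hour 14), so it starts at hour 14 and finishes at 14 + 3 = hour 17.
After AV cabling (finishes hour 14), signage placement can start at hour 14 and finishes at hour 18.
Sound check cannot start until signage placement (finishes hour 18, plus 3-hour gap → hour 21); AV cabling (finishes hour 14). The controlling bound is hour 21, so sound check finishes at 21 + 6 = hour 27.
All tasks are finished once the last one completes. Finish times: Stage build at 4, AV cabling at 14, Signage placement at 18, Catering setup at 17, Sound check at 27. The latest is hour 27.

27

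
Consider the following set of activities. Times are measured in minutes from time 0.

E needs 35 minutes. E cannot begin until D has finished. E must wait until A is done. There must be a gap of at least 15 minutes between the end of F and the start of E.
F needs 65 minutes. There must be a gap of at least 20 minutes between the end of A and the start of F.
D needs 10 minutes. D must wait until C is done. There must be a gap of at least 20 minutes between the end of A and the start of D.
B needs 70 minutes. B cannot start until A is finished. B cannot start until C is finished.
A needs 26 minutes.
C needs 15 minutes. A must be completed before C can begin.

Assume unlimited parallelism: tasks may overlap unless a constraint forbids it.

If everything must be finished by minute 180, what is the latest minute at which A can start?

Nothing follows B; the deadline of minute 180 is its only limit. It must start by 180 − 70 = minute 110.
E has no dependents, so it just needs to finish by minute 180. Starting by 180 − 35 = minute 145 achieves that.
D must finish before E (must start by minute 145). With a 10-minute duration, D must start by 145 − 10 = minute 135.
C feeds B (must start by minute 110); D (must start by minute 135). Taking the minimum, C must finish by minute 110 and start by 110 − 15 = minute 95.
F has to be done before E (must start by minute 145, minus 15-minute gap → minute 130). That means finishing by minute 130, i.e. starting by 130 − 65 = minute 65.
For A: B (must start by minute 110); C (must start by minute 95); D (must start by minute 135, minus 20-minute gap → minute 115); E (must start by minute 145); F (must start by minute 65, minus 20-minute gap → minute 45). The most restrictive is minute 45; with a 26-minute duration, A must start by minute 19.

19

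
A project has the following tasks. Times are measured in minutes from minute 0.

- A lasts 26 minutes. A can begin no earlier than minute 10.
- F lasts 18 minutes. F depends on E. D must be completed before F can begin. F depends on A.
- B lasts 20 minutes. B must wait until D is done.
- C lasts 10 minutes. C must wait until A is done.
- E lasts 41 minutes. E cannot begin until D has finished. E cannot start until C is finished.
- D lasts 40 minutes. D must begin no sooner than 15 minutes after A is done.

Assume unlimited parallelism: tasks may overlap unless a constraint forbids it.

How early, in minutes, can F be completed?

A cannot begin until its own release at minute 10. It runs from minute 10 to 10 + 26 = minute 36.
D waits on A (finishes minute 36, plus 15-minute gap → minute 51), so it starts at minute 51 and finishes at 51 + 40 = minute 91.
C cannot begin until A (finishes minute 36). It runs from minute 36 to 36 + 10 = minute 46.
E has to wait for D (finishes minute 91); C (finishes minute 46). The latest of these is minute 91, so E runs minute 91 to 91 + 41 = minute 132.
F cannot start until E (finishes minute 132); D (finishes minute 91); A (finishes minute 36). The controlling bound is minute 132, so F finishes at 132 + 18 = minute 150.

150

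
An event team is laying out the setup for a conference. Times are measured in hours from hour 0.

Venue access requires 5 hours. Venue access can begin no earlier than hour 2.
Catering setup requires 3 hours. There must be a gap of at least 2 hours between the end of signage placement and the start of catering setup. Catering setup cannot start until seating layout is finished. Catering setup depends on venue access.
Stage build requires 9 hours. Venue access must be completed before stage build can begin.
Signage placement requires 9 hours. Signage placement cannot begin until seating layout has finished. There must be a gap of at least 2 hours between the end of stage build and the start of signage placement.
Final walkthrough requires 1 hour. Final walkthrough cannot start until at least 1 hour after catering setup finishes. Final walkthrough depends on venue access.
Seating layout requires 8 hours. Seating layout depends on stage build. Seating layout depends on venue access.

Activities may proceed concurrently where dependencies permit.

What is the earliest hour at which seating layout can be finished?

Venue access cannot begin until its own release at hour 2. It runs from hour 2 to 2 + 5 = hour 7.
After venue access (finishes hour 7), stage build can start at hour 7 and finishes at hour 16.
Seating layout cannot start until stage build (finishes hour 16); venue access (finishes hour 7). The controlling bound is hour 16, so seating layout finishes at 16 + 8 = hour 24.

24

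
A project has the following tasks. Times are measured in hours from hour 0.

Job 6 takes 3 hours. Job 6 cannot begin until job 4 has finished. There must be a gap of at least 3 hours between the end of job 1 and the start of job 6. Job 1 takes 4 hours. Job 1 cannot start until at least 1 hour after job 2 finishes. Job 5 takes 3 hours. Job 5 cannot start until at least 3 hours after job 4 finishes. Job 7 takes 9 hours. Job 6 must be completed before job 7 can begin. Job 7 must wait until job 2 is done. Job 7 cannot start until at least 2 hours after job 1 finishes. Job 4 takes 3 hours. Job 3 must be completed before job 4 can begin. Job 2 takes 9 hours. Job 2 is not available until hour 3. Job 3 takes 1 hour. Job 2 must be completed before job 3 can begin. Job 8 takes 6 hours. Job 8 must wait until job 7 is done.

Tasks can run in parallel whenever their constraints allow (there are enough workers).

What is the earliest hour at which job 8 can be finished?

38

Job 2 waits on its own release at hour 3, so it starts at hour 3 and finishes at 3 + 9 = hour 12.
After job 2 (finishes hour 12), job 3 can start at hour 12 and finishes at hour 13.
After job 3 (finishes hour 13), job 4 can start at hour 13 and finishes at hour 16.
Job 1 cannot begin until job 2 (finishes hour 12, plus 1-hour gap → hour 13). It runs from hour 13 to 13 + 4 = hour 17.
Job 6 needs all of job 4 (finishes hour 16); job 1 (finishes hour 17, plus 3-hour gap → hour 20). That puts its earliest start at hour 20; it finishes at 20 + 3 = hour 23.
Job 7 cannot start until job 6 (finishes hour 23); job 2 (finishes hour 12); job 1 (finishes hour 17, plus 2-hour gap → hour 19). The controlling bound is hour 23, so job 7 finishes at 23 + 9 = hour 32.
Job 8 waits on job 7 (finishes hour 32), so it starts at hour 32 and finishes at 32 + 6 = hour 38.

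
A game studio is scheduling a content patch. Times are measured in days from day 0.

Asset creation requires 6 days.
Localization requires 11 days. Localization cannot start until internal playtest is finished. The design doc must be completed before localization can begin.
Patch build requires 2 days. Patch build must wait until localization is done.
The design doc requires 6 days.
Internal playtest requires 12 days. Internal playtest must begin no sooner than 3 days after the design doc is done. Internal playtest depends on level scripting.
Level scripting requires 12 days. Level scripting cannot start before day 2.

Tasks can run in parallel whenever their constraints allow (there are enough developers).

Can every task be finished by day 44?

Yes

Level scripting cannot begin until its own release at day 2. It runs from day 2 to 2 + 12 = day 14.
Asset creation has no prerequisites, so it starts at day 0 and finishes at day 6.
The design doc has no prerequisites, so it starts at day 0 and finishes at day 6.
Internal playtest cannot start until the design doc (finishes day 6, plus 3-day gap → day 9); level scripting (finishes day 14). The controlling bound is day 14, so internal playtest finishes at 14 + 12 = day 26.
Localization cannot start until internal playtest (finishes day 26); the design doc (finishes day 6). The controlling bound is day 26, so localization finishes at 26 + 11 = day 37.
After localization (finishes day 37), patch build can start at day 37 and finishes at day 39.
Every task is finished by day 39, which is no later than the deadline of 44, so the schedule is feasible.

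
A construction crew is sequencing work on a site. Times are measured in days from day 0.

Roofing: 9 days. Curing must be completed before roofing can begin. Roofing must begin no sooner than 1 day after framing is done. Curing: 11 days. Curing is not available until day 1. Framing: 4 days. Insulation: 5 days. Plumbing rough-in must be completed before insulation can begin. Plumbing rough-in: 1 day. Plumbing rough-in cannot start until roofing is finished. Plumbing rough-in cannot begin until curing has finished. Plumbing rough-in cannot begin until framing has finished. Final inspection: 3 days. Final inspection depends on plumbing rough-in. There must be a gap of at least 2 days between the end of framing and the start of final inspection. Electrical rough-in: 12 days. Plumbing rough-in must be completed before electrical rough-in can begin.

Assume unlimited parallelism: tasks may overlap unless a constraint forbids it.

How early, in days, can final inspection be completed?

25

Nothing blocks framing, so it runs from day 0 to day 4.
Curing cannot begin until its own release at day 1. It runs from day 1 to 1 + 11 = day 12.
Roofing has to wait for curing (finishes day 12); framing (finishes day 4, plus 1-day gap → day 5). The latest of these is day 12, so roofing runs day 12 to 12 + 9 = day 21.
For plumbing rough-in: roofing (finishes day 21); curing (finishes day 12); framing (finishes day 4). Taking the maximum gives a start of day 21, and it finishes at 21 + 1 = day 22.
Final inspection cannot start until plumbing rough-in (finishes day 22); framing (finishes day 4, plus 2-day gap → day 6). The controlling bound is day 22, so final inspection finishes at 22 + 3 = day 25.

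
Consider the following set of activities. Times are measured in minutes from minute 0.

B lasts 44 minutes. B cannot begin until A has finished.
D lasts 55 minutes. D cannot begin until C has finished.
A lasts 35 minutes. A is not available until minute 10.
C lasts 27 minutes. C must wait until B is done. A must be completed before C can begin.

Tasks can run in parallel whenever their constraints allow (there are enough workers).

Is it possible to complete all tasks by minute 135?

A waits on its own release at minute 10, so it starts at minute 10 and finishes at 10 + 35 = minute 45.
B waits on A (finishes minute 45), so it starts at minute 45 and finishes at 45 + 44 = minute 89.
C has to wait for B (finishes minute 89); A (finishes minute 45). The latest of these is minute 89, so C runs minute 89 to 89 + 27 = minute 116.
D cannot begin until C (finishes minute 116). It runs from minute 116 to 116 + 55 = minute 171.
The earliest everything can be done is minute 171, which is after the deadline of 135, so it is not possible.

No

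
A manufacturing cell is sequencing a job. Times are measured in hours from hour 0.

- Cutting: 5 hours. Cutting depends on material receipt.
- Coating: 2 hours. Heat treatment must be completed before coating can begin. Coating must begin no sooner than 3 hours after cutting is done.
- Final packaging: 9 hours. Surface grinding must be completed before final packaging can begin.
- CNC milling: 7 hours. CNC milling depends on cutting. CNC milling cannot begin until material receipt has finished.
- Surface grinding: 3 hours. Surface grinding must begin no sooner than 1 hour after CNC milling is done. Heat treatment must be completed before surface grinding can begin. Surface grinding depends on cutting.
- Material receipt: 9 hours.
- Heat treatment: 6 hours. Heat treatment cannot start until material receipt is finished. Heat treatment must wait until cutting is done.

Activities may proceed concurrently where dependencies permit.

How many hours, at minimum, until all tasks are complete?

34

Material receipt can start immediately at hour 0; it finishes at hour 9.
After material receipt (finishes hour 9), cutting can start at hour 9 and finishes at hour 14.
Heat treatment cannot start until material receipt (finishes hour 9); cutting (finishes hour 14). The controlling bound is hour 14, so heat treatment finishes at 14 + 6 = hour 20.
Coating has to wait for heat treatment (finishes hour 20); cutting (finishes hour 14, plus 3-hour gap → hour 17). The latest of these is hour 20, so coating runs hour 20 to 20 + 2 = hour 22.
For CNC milling: cutting (finishes hour 14); material receipt (finishes hour 9). Taking the maximum gives a start of hour 14, and it finishes at 14 + 7 = hour 21.
Surface grinding has to wait for CNC milling (finishes hour 21, plus 1-hour gap → hour 22); heat treatment (finishes hour 20); cutting (finishes hour 14). The latest of these is hour 22, so surface grinding runs hour 22 to 22 + 3 = hour 25.
After surface grinding (finishes hour 25), final packaging can start at hour 25 and finishes at hour 34.
All tasks are finished once the last one completes. Finish times: Material receipt at 9, Cutting at 14, CNC milling at 21, Heat treatment at 20, Surface grinding at 25, Coating at 22, Final packaging at 34. The latest is hour 34.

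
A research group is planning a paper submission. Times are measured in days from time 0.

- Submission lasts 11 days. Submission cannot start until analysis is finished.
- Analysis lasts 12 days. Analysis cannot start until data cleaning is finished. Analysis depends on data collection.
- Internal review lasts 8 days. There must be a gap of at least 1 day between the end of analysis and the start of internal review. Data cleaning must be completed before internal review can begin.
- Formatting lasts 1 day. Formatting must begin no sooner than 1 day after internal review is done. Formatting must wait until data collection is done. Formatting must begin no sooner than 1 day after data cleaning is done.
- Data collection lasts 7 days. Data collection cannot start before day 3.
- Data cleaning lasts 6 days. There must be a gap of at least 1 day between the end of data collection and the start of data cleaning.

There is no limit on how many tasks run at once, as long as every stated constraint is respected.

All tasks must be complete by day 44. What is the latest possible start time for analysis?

To finish by day 44, formatting (duration 1) must start no later than day 43.
Internal review has to be done before formatting (must start by day 43, minus 1-day gap → day 42). That means finishing by day 42, i.e. starting by 42 − 8 = day 34.
Submission must finish by day 44; it takes 11 days, so it must start by 44 − 11 = day 33.
Analysis feeds internal review (must start by day 34, minus 1-day gap → day 33); submission (must start by day 33). Taking the minimum, analysis must finish by day 33 and start by 33 − 12 = day 21.

21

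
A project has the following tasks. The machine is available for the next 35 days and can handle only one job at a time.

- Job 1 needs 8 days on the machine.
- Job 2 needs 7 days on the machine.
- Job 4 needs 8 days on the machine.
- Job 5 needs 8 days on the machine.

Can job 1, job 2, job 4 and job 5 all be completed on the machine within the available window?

Yes

Running back to back, the jobs need 8 + 7 + 8 + 8 = 31 days on the machine.
Since 31 ≤ 35, they fit within the window.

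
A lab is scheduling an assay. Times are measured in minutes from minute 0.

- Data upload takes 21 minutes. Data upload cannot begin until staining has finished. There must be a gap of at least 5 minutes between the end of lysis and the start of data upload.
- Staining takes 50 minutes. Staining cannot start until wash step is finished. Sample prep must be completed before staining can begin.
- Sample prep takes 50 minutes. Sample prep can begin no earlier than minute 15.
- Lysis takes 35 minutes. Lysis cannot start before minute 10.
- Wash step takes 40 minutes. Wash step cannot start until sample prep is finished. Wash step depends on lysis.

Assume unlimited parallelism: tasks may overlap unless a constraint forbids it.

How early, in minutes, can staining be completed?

Lysis waits on its own release at minute 10, so it starts at minute 10 and finishes at 10 + 35 = minute 45.
After its own release at minute 15, sample prep can start at minute 15 and finishes at minute 65.
Wash step has to wait for sample prep (finishes minute 65); lysis (finishes minute 45). The latest of these is minute 65, so wash step runs minute 65 to 65 + 40 = minute 105.
Staining has to wait for wash step (finishes minute 105); sample prep (finishes minute 65). The latest of these is minute 105, so staining runs minute 105 to 105 + 50 = minute 155.

155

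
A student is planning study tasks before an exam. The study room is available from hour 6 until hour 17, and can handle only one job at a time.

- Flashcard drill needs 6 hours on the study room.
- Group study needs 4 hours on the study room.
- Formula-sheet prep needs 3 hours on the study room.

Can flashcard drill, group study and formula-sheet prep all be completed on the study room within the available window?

The study room window is 17 − 6 = 11 hours.
Running back to back, the jobs need 6 + 4 + 3 = 13 hours on the study room.
Since 13 > 11, they cannot all fit.

No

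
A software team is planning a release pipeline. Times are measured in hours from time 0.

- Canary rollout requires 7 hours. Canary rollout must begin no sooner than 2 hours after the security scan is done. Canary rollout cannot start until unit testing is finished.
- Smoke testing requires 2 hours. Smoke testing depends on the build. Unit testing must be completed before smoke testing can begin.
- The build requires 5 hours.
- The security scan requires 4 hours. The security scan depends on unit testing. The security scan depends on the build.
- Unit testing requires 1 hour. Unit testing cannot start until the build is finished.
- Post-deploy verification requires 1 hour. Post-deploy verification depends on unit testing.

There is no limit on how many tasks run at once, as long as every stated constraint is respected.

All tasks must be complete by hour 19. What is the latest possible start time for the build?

Canary rollout has no dependents, so it just needs to finish by hour 19. Starting by 19 − 7 = hour 12 achieves that.
The security scan feeds into canary rollout (must start by hour 12, minus 2-hour gap → hour 10); so the security scan must finish by hour 10 and therefore start by hour 6.
Smoke testing must finish by hour 19; it takes 2 hours, so it must start by 19 − 2 = hour 17.
To finish by hour 19, post-deploy verification (duration 1) must start no later than hour 18.
For unit testing: the security scan (must start by hour 6); smoke testing (must start by hour 17); canary rollout (must start by hour 12); post-deploy verification (must start by hour 18). The most restrictive is hour 6; with a 1-hour duration, unit testing must start by hour 5.
For the build: unit testing (must start by hour 5); the security scan (must start by hour 6); smoke testing (must start by hour 17). The most restrictive is hour 5; with a 5-hour duration, the build must start by hour 0.

0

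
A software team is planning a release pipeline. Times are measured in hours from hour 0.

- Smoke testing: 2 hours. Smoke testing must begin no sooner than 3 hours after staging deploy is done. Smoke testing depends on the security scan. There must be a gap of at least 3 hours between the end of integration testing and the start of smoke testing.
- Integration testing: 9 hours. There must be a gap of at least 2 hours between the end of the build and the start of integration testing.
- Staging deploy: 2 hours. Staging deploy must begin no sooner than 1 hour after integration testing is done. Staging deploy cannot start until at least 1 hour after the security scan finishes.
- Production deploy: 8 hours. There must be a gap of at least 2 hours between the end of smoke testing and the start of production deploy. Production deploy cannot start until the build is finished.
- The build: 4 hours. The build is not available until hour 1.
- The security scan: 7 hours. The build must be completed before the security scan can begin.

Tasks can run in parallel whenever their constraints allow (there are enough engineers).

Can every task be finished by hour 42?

Yes

The build cannot begin until its own release at hour 1. It runs from hour 1 to 1 + 4 = hour 5.
After the build (finishes hour 5), the security scan can start at hour 5 and finishes at hour 12.
Integration testing cannot begin until the build (finishes hour 5, plus 2-hour gap → hour 7). It runs from hour 7 to 7 + 9 = hour 16.
Staging deploy cannot start until integration testing (finishes hour 16, plus 1-hour gap → hour 17); the security scan (finishes hour 12, plus 1-hour gap → hour 13). The controlling bound is hour 17, so staging deploy finishes at 17 + 2 = hour 19.
Smoke testing has to wait for staging deploy (finishes hour 19, plus 3-hour gap → hour 22); the security scan (finishes hour 12); integration testing (finishes hour 16, plus 3-hour gap → hour 19). The latest of these is hour 22, so smoke testing runs hour 22 to 22 + 2 = hour 24.
Production deploy cannot start until smoke testing (finishes hour 24, plus 2-hour gap → hour 26); the build (finishes hour 5). The controlling bound is hour 26, so production deploy finishes at 26 + 8 = hour 34.
Every task is finished by hour 34, which is no later than the deadline of 42, so the schedule is feasible.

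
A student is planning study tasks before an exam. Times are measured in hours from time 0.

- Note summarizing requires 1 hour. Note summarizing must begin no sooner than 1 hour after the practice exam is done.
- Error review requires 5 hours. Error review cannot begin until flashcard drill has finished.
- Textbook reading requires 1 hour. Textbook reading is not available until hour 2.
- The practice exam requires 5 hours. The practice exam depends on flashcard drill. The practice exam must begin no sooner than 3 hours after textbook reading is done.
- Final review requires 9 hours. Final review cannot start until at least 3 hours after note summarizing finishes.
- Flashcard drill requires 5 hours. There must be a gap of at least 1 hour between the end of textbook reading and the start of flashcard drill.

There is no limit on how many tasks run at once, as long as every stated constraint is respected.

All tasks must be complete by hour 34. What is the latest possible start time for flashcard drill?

Final review must finish by hour 34; it takes 9 hours, so it must start by 34 − 9 = hour 25.
Note summarizing feeds into final review (must start by hour 25, minus 3-hour gap → hour 22); so note summarizing must finish by hour 22 and therefore start by hour 21.
The practice exam has to be done before note summarizing (must start by hour 21, minus 1-hour gap → hour 20). That means finishing by hour 20, i.e. starting by 20 − 5 = hour 15.
Error review has no dependents, so it just needs to finish by hour 34. Starting by 34 − 5 = hour 29 achieves that.
For flashcard drill: the practice exam (must start by hour 15); error review (must start by hour 29). The most restrictive is hour 15; with a 5-hour duration, flashcard drill must start by hour 10.

10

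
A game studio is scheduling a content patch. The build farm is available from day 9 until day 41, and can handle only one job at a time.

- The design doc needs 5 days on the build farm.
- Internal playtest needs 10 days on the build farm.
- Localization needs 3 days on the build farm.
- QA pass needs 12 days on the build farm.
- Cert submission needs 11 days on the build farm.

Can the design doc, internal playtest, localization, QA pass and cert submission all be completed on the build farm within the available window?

The build farm window is 41 − 9 = 32 days.
Running back to back, the jobs need 5 + 10 + 3 + 12 + 11 = 41 days on the build farm.
Since 41 > 32, they cannot all fit.

No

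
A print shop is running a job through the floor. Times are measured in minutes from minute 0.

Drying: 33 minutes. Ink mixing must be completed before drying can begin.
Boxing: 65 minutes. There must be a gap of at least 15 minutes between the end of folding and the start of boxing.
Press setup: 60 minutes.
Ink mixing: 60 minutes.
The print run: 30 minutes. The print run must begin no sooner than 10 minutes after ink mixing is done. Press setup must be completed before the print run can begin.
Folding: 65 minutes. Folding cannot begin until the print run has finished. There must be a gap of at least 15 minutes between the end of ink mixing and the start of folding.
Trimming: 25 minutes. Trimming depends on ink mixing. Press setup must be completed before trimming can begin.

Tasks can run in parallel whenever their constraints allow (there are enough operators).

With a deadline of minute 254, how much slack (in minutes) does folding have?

Press setup has no prerequisites, so it starts at minute 0 and finishes at minute 60.
Ink mixing has no prerequisites, so it starts at minute 0 and finishes at minute 60.
For the print run: ink mixing (finishes minute 60, plus 10-minute gap → minute 70); press setup (finishes minute 60). Taking the maximum gives a start of minute 70, and it finishes at 70 + 30 = minute 100.
Folding cannot start until the print run (finishes minute 100); ink mixing (finishes minute 60, plus 15-minute gap → minute 75). The controlling bound is minute 100, so folding finishes at 100 + 65 = minute 165.

Working backward from the deadline:
Nothing follows boxing; the deadline of minute 254 is its only limit. It must start by 254 − 65 = minute 189.
Folding must finish before boxing (must start by minute 189, minus 15-minute gap → minute 174). With a 65-minute duration, folding must start by 174 − 65 = minute 109.
So folding can start as early as minute 100 and as late as minute 109, giving 109 − 100 = 9 minutes of slack.

9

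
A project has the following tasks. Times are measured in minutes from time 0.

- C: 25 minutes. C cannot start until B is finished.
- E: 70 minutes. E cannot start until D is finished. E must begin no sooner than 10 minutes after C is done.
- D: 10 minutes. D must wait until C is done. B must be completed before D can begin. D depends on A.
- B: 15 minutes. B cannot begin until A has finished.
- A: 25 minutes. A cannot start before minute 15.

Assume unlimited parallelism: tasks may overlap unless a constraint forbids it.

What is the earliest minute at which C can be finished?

A waits on its own release at minute 15, so it starts at minute 15 and finishes at 15 + 25 = minute 40.
B cannot begin until A (finishes minute 40). It runs from minute 40 to 40 + 15 = minute 55.
C cannot begin until B (finishes minute 55). It runs from minute 55 to 55 + 25 = minute 80.

80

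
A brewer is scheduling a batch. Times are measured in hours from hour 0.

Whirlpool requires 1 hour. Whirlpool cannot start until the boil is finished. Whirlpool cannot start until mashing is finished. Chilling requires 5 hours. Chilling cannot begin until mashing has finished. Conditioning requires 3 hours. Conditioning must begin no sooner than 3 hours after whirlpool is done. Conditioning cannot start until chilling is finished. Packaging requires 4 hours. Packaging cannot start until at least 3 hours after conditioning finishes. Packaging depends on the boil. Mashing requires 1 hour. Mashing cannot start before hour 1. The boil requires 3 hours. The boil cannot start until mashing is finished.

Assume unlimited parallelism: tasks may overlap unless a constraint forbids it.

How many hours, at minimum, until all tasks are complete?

19

Mashing cannot begin until its own release at hour 1. It runs from hour 1 to 1 + 1 = hour 2.
Chilling cannot begin until mashing (finishes hour 2). It runs from hour 2 to 2 + 5 = hour 7.
After mashing (finishes hour 2), the boil can start at hour 2 and finishes at hour 5.
Whirlpool has to wait for the boil (finishes hour 5); mashing (finishes hour 2). The latest of these is hour 5, so whirlpool runs hour 5 to 5 + 1 = hour 6.
Conditioning cannot start until whirlpool (finishes hour 6, plus 3-hour gap → hour 9); chilling (finishes hour 7). The controlling bound is hour 9, so conditioning finishes at 9 + 3 = hour 12.
For packaging: conditioning (finishes hour 12, plus 3-hour gap → hour 15); the boil (finishes hour 5). Taking the maximum gives a start of hour 15, and it finishes at 15 + 4 = hour 19.
All tasks are finished once the last one completes. Finish times: Mashing at 2, The boil at 5, Whirlpool at 6, Chilling at 7, Conditioning at 12, Packaging at 19. The latest is hour 19.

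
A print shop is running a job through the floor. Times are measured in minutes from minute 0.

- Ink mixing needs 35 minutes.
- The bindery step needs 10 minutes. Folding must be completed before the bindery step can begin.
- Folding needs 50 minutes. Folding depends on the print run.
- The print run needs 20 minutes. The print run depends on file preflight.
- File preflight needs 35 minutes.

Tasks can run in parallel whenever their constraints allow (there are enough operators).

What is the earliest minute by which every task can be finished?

Ink mixing has no prerequisites, so it starts at minute 0 and finishes at minute 35.
File preflight has no prerequisites, so it starts at minute 0 and finishes at minute 35.
The print run cannot begin until file preflight (finishes minute 35). It runs from minute 35 to 35 + 20 = minute 55.
Folding waits on the print run (finishes minute 55), so it starts at minute 55 and finishes at 55 + 50 = minute 105.
The bindery step waits on folding (finishes minute 105), so it starts at minute 105 and finishes at 105 + 10 = minute 115.
All tasks are finished once the last one completes. Finish times: File preflight at 35, Ink mixing at 35, The print run at 55, Folding at 105, The bindery step at 115. The latest is minute 115.

115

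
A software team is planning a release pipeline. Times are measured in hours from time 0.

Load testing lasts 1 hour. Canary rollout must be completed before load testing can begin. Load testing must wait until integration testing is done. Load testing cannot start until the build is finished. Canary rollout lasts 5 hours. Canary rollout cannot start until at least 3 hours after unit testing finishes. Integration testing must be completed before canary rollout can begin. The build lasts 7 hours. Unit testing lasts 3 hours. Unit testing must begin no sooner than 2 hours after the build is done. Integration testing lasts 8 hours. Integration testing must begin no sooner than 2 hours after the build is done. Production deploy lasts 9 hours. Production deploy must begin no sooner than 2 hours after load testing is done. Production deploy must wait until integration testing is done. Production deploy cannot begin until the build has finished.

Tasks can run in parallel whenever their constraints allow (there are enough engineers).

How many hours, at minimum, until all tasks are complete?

The build has no prerequisites, so it starts at hour 0 and finishes at hour 7.
Integration testing cannot begin until the build (finishes hour 7, plus 2-hour gap → hour 9). It runs from hour 9 to 9 + 8 = hour 17.
After the build (finishes hour 7, plus 2-hour gap → hour 9), unit testing can start at hour 9 and finishes at hour 12.
Canary rollout needs all of unit testing (finishes hour 12, plus 3-hour gap → hour 15); integration testing (finishes hour 17). That puts its earliest start at hour 17; it finishes at 17 + 5 = hour 22.
Load testing has to wait for canary rollout (finishes hour 22); integration testing (finishes hour 17); the build (finishes hour 7). The latest of these is hour 22, so load testing runs hour 22 to 22 + 1 = hour 23.
Production deploy cannot start until load testing (finishes hour 23, plus 2-hour gap → hour 25); integration testing (finishes hour 17); the build (finishes hour 7). The controlling bound is hour 25, so production deploy finishes at 25 + 9 = hour 34.
All tasks are finished once the last one completes. Finish times: The build at 7, Unit testing at 12, Integration testing at 17, Canary rollout at 22, Load testing at 23, Production deploy at 34. The latest is hour 34.

34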